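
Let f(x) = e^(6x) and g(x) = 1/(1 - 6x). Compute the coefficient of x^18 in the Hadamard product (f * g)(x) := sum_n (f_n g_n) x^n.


Expanding: f_k = 6^k/k! (from e^(6x)) and g_k = 6^k (from 1/(1 - 6x)). So the Hadamard coefficient (f * g)_k = 6^k 6^k / k! = (36)^k / k!.
For k = 18: 36^18/18! = 10314424798490535546171949056/6402373705728000 = 23988055525253185536/14889875.

23988055525253185536/14889875


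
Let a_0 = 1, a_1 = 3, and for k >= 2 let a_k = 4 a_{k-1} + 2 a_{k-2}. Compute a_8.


Iterating the recurrence forward:
a_0 = 1
a_1 = 3
a_2 = 4*3 + 2*1 = 14
a_3 = 4*14 + 2*3 = 62
a_4 = 4*62 + 2*14 = 276
a_5 = 4*276 + 2*62 = 1228
a_6 = 4*1228 + 2*276 = 5464
a_7 = 4*5464 + 2*1228 = 24312
a_8 = 4*24312 + 2*5464 = 108176
So a_8 = 108176.

108176


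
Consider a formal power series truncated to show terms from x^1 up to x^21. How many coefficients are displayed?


From x^1 to x^21 inclusive, the count is 21 - 1 + 1 = 21.

21


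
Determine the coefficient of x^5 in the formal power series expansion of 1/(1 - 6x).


The geometric series identity gives 1/(1 - c x) = sum_{k>=0} c^k x^k, so the coefficient of x^k is c^k.
Here c = 6 and k = 5.
Computing: 6^5 = 7776

7776


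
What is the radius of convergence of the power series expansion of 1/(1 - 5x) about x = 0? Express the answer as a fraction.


Expanding 1/(1 - 5x) = sum_{k>=0} 5^k x^k, the series converges when |5x| < 1, i.e., |x| < 1/5.
So the radius of convergence is 1/5 = 1/5.

1/5


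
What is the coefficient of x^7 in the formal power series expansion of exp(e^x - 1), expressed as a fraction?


exp(e^x - 1) is the exponential generating function for the Bell numbers Bell_k: exp(e^x - 1) = sum_{k>=0} Bell_k x^k / k!.
So the coefficient of x^7 in exp(e^x - 1) is Bell_7 / 7!.
Computing: Bell_7 = 877 and 7! = 5040, giving
877/5040 = 877/5040.

877/5040


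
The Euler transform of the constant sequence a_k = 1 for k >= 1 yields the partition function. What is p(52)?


The Euler transform converts the sequence a_k = 1 into the number of integer partitions.
Using the recurrence or dynamic programming:
p(52) = 281589

281589


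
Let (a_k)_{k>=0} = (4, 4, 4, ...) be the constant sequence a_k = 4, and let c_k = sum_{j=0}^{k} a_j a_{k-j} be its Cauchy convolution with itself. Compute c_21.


Since a_j = 4 for all j >= 0, the convolution sum becomes
c_k = sum_{j=0}^{k} 4 * 4 = 16 * (k + 1).
Equivalently, the generating function of (a_k) is 4/(1 - x) and its square is 16/(1 - x)^2 = sum_{k>=0} 16(k + 1) x^k.
For k = 21: 16 * 22 = 352.

352


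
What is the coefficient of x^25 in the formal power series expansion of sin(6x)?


The Maclaurin series is sin(t) = sum_{k>=0} (-1)^k t^(2k+1) / (2k+1)!, so substituting t = 6x, only odd powers of x are nonzero, with coefficient of x^(2k+1) equal to (-1)^k 6^(2k+1) / (2k+1)!.
Write 25 = 2*12 + 1, giving the coefficient (-1)^12 * 6^25 / 25! = 28430288029929701376/15511210043330985984000000 = 114791256/62628675484375.

114791256/62628675484375


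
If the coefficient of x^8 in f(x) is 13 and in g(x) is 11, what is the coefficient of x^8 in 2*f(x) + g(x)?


Scalar multiplication scales coefficients: 2 * 13 = 26.
Then add the g coefficient: 26 + 11
= 37

37


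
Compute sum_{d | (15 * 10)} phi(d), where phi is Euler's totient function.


First, 15 * 10 = 150. One classical identity is sum_{d | n} phi(d) = n (each k in [1, n] has a unique gcd with n, and among the k's with gcd(k, n) = n/d there are phi(d) of them). So the sum equals 150. We also verify directly:
Divisors of 150: 1, 2, 3, 5, 6, 10, 15, 25, 30, 50, 75, 150.
phi values: 1, 1, 2, 4, 2, 4, 8, 20, 8, 20, 40, 40.
Sum = 150.

150


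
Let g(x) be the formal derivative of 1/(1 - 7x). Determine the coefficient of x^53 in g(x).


Differentiate termwise: d/dx sum_{k>=0} 7^k x^k = sum_{k>=1} k 7^k x^(k-1) = sum_{j>=0} (j+1) 7^(j+1) x^j.
Equivalently, d/dx [1/(1 - 7x)] = 7/(1 - 7x)^2.
For j = 53: 54 * 7^54 = 54 * 4318114567396436564035293097707728087552248849 = 233178186639407574457905827276217316727821437846.

233178186639407574457905827276217316727821437846


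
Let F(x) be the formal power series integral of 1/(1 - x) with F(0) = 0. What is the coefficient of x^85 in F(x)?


1/(1 - x) = sum_{k>=0} x^k. Integrating termwise and using F(0) = 0 gives
F(x) = sum_{k>=0} x^(k+1) / (k+1) = sum_{m>=1} x^m / m = -ln(1 - x).
So the coefficient of x^85 is 1/85 = 1/85.

1/85


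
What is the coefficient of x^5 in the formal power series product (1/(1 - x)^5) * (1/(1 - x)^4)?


Combine the factors: (1/(1 - x)^5) * (1/(1 - x)^4) = 1/(1 - x)^9.
Then use 1/(1 - x)^r = sum_{k>=0} C(k + r - 1, r - 1) x^k with r = 9 and k = 5:
C(13, 8) = 1287.

1287


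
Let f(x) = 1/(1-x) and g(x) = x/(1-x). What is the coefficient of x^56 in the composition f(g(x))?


First simplify the composition: f(g(x)) = 1/(1 - x/(1-x)) = (1-x)/((1-x) - x) = (1-x)/(1-2x).
Now extract the coefficient. Write (1-x)/(1-2x) = 1/(1-2x) - x/(1-2x).
The coefficient of x^n in 1/(1-2x) is 2^n, and in x/(1-2x) is 2^(n-1) (for n >= 1).
So the coefficient of x^56 is 2^56 - 2^55 = 72057594037927936 - 36028797018963968 = 36028797018963968.

36028797018963968


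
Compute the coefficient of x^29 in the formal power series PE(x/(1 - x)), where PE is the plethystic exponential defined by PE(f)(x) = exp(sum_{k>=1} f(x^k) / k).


For f(x) = x/(1 - x) we have
sum_{k>=1} f(x^k) / k = sum_{k>=1} (1/k) * x^k / (1 - x^k) = sum_{k, m >= 1} x^(k m) / k,
which after exponentiating simplifies to
PE(x/(1 - x)) = prod_{k>=1} 1 / (1 - x^k).
This is the generating function for the partition function p(n), so the coefficient of x^29 is p(29).
Computing p(29) by dynamic programming over parts 1, 2, ..., 29: p(29) = 4565.

4565


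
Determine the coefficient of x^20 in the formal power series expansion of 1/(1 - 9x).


The geometric series identity gives 1/(1 - c x) = sum_{k>=0} c^k x^k, so the coefficient of x^k is c^k.
Here c = 9 and k = 20.
Computing: 9^20 = 12157665459056928801

12157665459056928801


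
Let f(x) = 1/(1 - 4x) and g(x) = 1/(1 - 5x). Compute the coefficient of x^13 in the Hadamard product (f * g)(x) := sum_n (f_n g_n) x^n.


f has coefficients f_k = 4^k and g has coefficients g_k = 5^k, so the Hadamard product has coefficient (f*g)_k = 4^k * 5^k = 20^k.
For k = 13: 20^13 = 81920000000000000.

81920000000000000


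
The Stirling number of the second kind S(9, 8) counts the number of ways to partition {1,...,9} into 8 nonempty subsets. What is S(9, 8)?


Using the explicit formula S(n,k) = (1/k!) sum_{j=0}^{k} (-1)^(k-j) C(k,j) j^n:
S(9, 8) = 36
Equivalently, S(n,k) is n! times the coefficient of x^n in the EGF (e^x - 1)^k / k!.

36


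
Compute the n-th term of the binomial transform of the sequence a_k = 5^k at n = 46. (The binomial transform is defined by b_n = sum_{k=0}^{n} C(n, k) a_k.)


With a_k = 5^k, b_n = sum_{k=0}^{n} C(n, k) 5^k = (1 + 5)^n by the binomial theorem.
For n = 46: (1 + 5)^46 = 6^46 = 623673825204293256669089197883129856.

623673825204293256669089197883129856


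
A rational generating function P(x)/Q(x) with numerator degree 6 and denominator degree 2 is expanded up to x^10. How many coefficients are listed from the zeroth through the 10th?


Expanding up to x^10 gives the coefficients for x^0, x^1, ..., x^10.
That is 10 + 1 = 11 coefficients in total.

11


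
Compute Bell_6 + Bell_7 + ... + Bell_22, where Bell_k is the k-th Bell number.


Recall Bell_k counts set partitions of a k-set (with Bell_0 = 1 by convention).
Bell_6 through Bell_22: 203, 877, 4140, 21147, 115975, 678570, 4213597, 27644437, 190899322, 1382958545, 10480142147, 82864869804, 682076806159, 5832742205057, 51724158235372, 474869816156751, 4506715738447323
Sum = 203 + 877 + 4140 + 21147 + 115975 + 678570 + 4213597 + 27644437 + 190899322 + 1382958545 + 10480142147 + 82864869804 + 682076806159 + 5832742205057 + 51724158235372 + 474869816156751 + 4506715738447323 = 5039919483399426.

5039919483399426


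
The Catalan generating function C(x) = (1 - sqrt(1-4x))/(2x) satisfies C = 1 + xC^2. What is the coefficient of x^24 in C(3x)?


Substituting x -> 3x scales the n-th coefficient by 3^n, so [x^24] C(3x) = 3^24 * C_24.
C_24 = C(2*24, 24)/(25) = 32247603683100/25 = 1289904147324.
So 3^24 * 1289904147324 = 282429536481 * 1289904147324 = 364307030433636856526844.

364307030433636856526844


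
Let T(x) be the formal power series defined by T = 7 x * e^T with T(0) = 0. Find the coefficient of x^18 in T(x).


Apply the Lagrange inversion formula: if T = 7 x * phi(T) with phi(t) = e^t, then
[x^n] T = 7^n * (1/n) [t^(n-1)] phi(t)^n = 7^n * (1/n) [t^(n-1)] e^(n t) = 7^n * (1/n) * n^(n-1) / (n-1)! = 7^n * n^(n-1) / n!.
When c = 1 this is the Cayley count of rooted labeled trees on n vertices, divided by n!.
For n = 18: 7^18 * 18^17 / 18! = 1628413597910449 * 2185911559738696531968/6402373705728000 = 168947301180197983304053458/303875.

168947301180197983304053458/303875


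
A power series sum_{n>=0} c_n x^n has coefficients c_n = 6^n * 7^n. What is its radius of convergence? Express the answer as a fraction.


By the root test (Cauchy-Hadamard), the radius is R = 1 / limsup_n |c_n|^(1/n).
Here |c_n|^(1/n) = (6^n * 7^n)^(1/n) = 6 * 7 = 42 for all n.
So R = 1/42 = 1/42.

1/42


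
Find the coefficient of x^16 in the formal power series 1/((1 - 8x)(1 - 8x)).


By partial fractions or Cauchy convolution:
The coefficient equals sum_{k=0}^{16} 8^k * 8^(16-k).
= 4785074604081152

4785074604081152


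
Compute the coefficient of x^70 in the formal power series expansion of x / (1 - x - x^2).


Let f(x) = sum_{k>=0} a_k x^k. Multiplying f(x) * (1 - x - x^2) = x and matching coefficients gives a_0 = 0, a_1 = 1, and a_k = a_{k-1} + a_{k-2} for k >= 2. These are the Fibonacci numbers F_k.
Iterating from F_0 = 0, F_1 = 1:
F_0=0, F_1=1, F_2=1, F_3=2, F_4=3, F_5=5, F_6=8, F_7=13, F_8=21, F_9=34, ...
F_70 = 190392490709135.

190392490709135


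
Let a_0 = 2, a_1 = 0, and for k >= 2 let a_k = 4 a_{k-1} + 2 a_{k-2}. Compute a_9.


Iterating the recurrence forward:
a_0 = 2
a_1 = 0
a_2 = 4*0 + 2*2 = 4
a_3 = 4*4 + 2*0 = 16
a_4 = 4*16 + 2*4 = 72
a_5 = 4*72 + 2*16 = 320
a_6 = 4*320 + 2*72 = 1424
a_7 = 4*1424 + 2*320 = 6336
a_8 = 4*6336 + 2*1424 = 28192
a_9 = 4*28192 + 2*6336 = 125440
So a_9 = 125440.

125440


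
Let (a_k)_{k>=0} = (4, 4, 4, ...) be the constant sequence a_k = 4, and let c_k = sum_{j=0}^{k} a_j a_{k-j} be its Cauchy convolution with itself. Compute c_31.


Since a_j = 4 for all j >= 0, the convolution sum becomes
c_k = sum_{j=0}^{k} 4 * 4 = 16 * (k + 1).
Equivalently, the generating function of (a_k) is 4/(1 - x) and its square is 16/(1 - x)^2 = sum_{k>=0} 16(k + 1) x^k.
For k = 31: 16 * 32 = 512.

512


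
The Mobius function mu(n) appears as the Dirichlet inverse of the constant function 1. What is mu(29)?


29 = 29 (all distinct primes).
mu(29) = (-1)^1 = -1

-1


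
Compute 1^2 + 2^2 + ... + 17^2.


This power sum has a closed form given by Faulhaber's formula
sum_{k=1}^{m} k^p = (1 / (p + 1)) * sum_{j=0}^{p} C(p + 1, j) B_j m^(p + 1 - j),
but for small m direct computation is fastest:
1 + 4 + 9 + 16 + 25 + 36 + 49 + 64 + 81 + 100 + 121 + 144 + 169 + 196 + 225 + 256 + 289 = 1785.

1785


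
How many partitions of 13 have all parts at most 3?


Using the generating function (1-x)^(-1)(1-x^2)^(-1)(1-x^3)^(-1),
the coefficient of x^13 counts these restricted partitions.
Result = 21

21


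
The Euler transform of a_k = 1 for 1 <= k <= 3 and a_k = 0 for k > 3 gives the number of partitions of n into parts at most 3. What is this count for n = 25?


Partitions of 25 into parts at most 3:
Using generating function (1-x)^(-1)(1-x^2)^(-1)(1-x^3)^(-1),
the coefficient of x^25 = 65

65


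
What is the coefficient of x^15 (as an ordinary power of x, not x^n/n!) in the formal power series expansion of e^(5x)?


The exponential series is e^y = sum_{k>=0} y^k / k!. Substituting y = 5x gives
e^(5x) = sum_{k>=0} 5^k x^k / k!.
So the coefficient of x^n is a^n/n! with a = 5, n = 15:
5^15 / 15! = 30517578125/1307674368000 = 244140625/10461394944

244140625/10461394944


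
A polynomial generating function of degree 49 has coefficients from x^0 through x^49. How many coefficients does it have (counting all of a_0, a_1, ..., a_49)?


A polynomial of degree 49 takes the form a_0 + a_1 x + ... + a_49 x^49.
The number of coefficients is 49 + 1 = 50.

50


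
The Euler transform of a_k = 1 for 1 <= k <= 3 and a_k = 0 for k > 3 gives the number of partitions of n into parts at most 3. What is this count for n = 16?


Partitions of 16 into parts at most 3:
Using generating function (1-x)^(-1)(1-x^2)^(-1)(1-x^3)^(-1),
the coefficient of x^16 = 30

30


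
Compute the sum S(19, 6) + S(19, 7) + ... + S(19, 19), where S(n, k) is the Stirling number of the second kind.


By definition, S(n, k) counts partitions of an n-set into exactly k nonempty blocks.
Computing row n = 19 for k = 6..19:
S(19, k): 693081601779, 1492924634839, 1709751003480, 1144614626805, 477297033785, 129413217791, 23466951300, 2892439160, 243577530, 13916778, 527136, 12597, 171, 1
Sum = 5673699543152.

5673699543152


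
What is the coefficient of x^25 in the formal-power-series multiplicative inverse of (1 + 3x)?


The inverse is 1/(1 + 3x). Apply the geometric identity 1/(1 - y) = sum_{k>=0} y^k with y = -3x:
1/(1 + 3x) = sum_{k>=0} (-3)^k x^k.
So the coefficient of x^25 is (-3)^25 = -847288609443.

-847288609443


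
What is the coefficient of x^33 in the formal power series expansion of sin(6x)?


The Maclaurin series is sin(t) = sum_{k>=0} (-1)^k t^(2k+1) / (2k+1)!, so substituting t = 6x, only odd powers of x are nonzero, with coefficient of x^(2k+1) equal to (-1)^k 6^(2k+1) / (2k+1)!.
Write 33 = 2*16 + 1, giving the coefficient (-1)^16 * 6^33 / 33! = 47751966659678405306351616/8683317618811886495518194401280000000 = 1549681956/281797412198567890625.

1549681956/281797412198567890625


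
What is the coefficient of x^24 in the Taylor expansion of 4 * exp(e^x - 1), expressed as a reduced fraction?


exp(e^x - 1) = sum_{k>=0} Bell_k x^k / k!, where Bell_k is the k-th Bell number.
So the coefficient of x^24 is 4 * Bell_24 / 24!.
Computing: Bell_24 = 445958869294805289 and 24! = 620448401733239439360000, giving
4 * 445958869294805289/620448401733239439360000 = 148652956431601763/51704033477769953280000.

148652956431601763/51704033477769953280000


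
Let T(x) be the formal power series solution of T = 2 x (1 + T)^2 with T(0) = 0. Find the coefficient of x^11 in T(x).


Apply the Lagrange inversion formula: if T = 2 x * phi(T) with phi(t) = (1 + t)^2, then [x^n] T = 2^n * (1/n) [t^(n-1)] phi(t)^n = 2^n * (1/n) [t^(n-1)] (1 + t)^(2n) = 2^n * (1/n) C(2n, n-1).
Using the identity C(2n, n-1) = C(2n, n) * n / (n+1), the unscaled factor equals C(2n, n) / (n+1) = C_n, the n-th Catalan number.
For n = 11: C_11 = C(22, 11) / 12 = 705432/12 = 58786.
With the 2^11 = 2048 factor, the coefficient is 2048 * 58786 = 120393728.

120393728


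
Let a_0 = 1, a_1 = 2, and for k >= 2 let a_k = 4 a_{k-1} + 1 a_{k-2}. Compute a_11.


Iterating the recurrence forward:
a_0 = 1
a_1 = 2
a_2 = 4*2 + 1*1 = 9
a_3 = 4*9 + 1*2 = 38
a_4 = 4*38 + 1*9 = 161
a_5 = 4*161 + 1*38 = 682
a_6 = 4*682 + 1*161 = 2889
a_7 = 4*2889 + 1*682 = 12238
a_8 = 4*12238 + 1*2889 = 51841
a_9 = 4*51841 + 1*12238 = 219602
a_10 = 4*219602 + 1*51841 = 930249
a_11 = 4*930249 + 1*219602 = 3940598
So a_11 = 3940598.

3940598


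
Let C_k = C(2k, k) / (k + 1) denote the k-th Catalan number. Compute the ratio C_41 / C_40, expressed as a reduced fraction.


Using C_k = (2k)! / (k! (k+1)!), the ratio C_{k+1}/C_k simplifies to
C_{k+1}/C_k = [(2k+2)! / ((k+1)! (k+2)!)] * [k! (k+1)! / (2k)!]
 = (2k+2)(2k+1) / ((k+1)(k+2)) = 2(2k+1) / (k+2).
For k = 40: 2(2*40 + 1) / (40 + 2) = 162/42 = 27/7.

27/7


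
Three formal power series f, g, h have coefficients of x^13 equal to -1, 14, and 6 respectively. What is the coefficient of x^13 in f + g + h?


Series addition is componentwise:
-1 + 14 + 6
= 19

19


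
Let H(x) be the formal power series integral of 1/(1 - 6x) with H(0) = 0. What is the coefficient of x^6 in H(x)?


1/(1 - 6x) = sum_{k>=0} 6^k x^k. Integrating termwise with H(0) = 0:
H(x) = sum_{k>=0} 6^k x^(k+1) / (k+1) = sum_{m>=1} 6^(m-1) x^m / m.
For m = 6: 6^5/6 = 7776/6 = 1296.

1296


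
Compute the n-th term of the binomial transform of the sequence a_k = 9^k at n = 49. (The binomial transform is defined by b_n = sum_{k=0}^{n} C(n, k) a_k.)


With a_k = 9^k, b_n = sum_{k=0}^{n} C(n, k) 9^k = (1 + 9)^n by the binomial theorem.
For n = 49: (1 + 9)^49 = 10^49 = 10000000000000000000000000000000000000000000000000.

10000000000000000000000000000000000000000000000000


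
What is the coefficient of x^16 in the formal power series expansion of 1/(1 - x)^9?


The negative binomial / multiset identity is
1/(1 - x)^r = sum_{k>=0} C(k + r - 1, r - 1) x^k.
Here r = 9 and k = 16, so the coefficient is
C(16 + 8, 8) = C(24, 8)
= 735471

735471


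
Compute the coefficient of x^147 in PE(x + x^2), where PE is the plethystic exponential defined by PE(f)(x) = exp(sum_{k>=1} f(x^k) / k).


With f(x) = x + x^2, the exponent is sum_{k>=1} (x^k + x^(2k)) / k = -ln(1 - x) - ln(1 - x^2). Exponentiating:
PE(x + x^2) = 1 / ((1 - x)(1 - x^2)).
This is the generating function for partitions of n into parts of size 1 or 2. The number of 2's can be any j in 0..73, and the rest are 1's, so
[x^147] = floor(147/2) + 1 = 74.

74


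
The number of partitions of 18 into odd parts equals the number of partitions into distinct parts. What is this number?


Computing partitions of 18 into odd parts (1, 3, 5, ...):
Using the generating function prod_{k>=0} 1/(1-x^(2k+1)),
the count is 46

46


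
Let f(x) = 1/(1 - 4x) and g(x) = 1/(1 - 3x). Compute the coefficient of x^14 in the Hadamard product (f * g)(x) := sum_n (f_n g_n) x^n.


f has coefficients f_k = 4^k and g has coefficients g_k = 3^k, so the Hadamard product has coefficient (f*g)_k = 4^k * 3^k = 12^k.
For k = 14: 12^14 = 1283918464548864.

1283918464548864


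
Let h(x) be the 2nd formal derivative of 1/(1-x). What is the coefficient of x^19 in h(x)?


Differentiating 2 times: d^2/dx^2 [1/(1-x)] = 2!/(1-x)^3.
The expansion 1/(1-x)^3 = sum_{k>=0} C(k+2, 2) x^k, so the coefficient of x^n in 2!/(1-x)^3 is 2! * C(n+2, 2).
For n = 19: 2 * C(21, 2) = 2 * 210 = 420

420


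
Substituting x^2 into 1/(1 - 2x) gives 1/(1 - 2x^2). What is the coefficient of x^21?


Since 1/(1 - 2x^2) only has even powers of x,
the coefficient of x^21 (odd) is 0.

0


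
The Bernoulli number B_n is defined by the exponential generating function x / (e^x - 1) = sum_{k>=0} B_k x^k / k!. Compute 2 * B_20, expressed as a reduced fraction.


Bernoulli numbers can also be computed recursively via B_0 = 1 and sum_{j=0}^{m} C(m+1, j) B_j = 0 for m >= 1. Odd-index Bernoulli numbers vanish for k >= 3.
Computing B_20 = -174611/330, so 2 * B_20 = 2 * -174611/330 = -174611/165.

-174611/165


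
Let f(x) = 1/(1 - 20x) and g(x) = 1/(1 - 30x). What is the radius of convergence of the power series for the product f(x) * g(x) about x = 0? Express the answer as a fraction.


The radius of 1/(1 - 20x) is 1/20 (nearest singularity at x = 1/20), and the radius of 1/(1 - 30x) is 1/30.
The product f(x)*g(x) = 1/((1 - 20x)(1 - 30x)) has singularities at both 1/20 and 1/30, so its radius of convergence is the distance to the nearest one:
min(1/20, 1/30) = 1/30.

1/30


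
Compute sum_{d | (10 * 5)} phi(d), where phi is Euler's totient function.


First, 10 * 5 = 50. One classical identity is sum_{d | n} phi(d) = n (each k in [1, n] has a unique gcd with n, and among the k's with gcd(k, n) = n/d there are phi(d) of them). So the sum equals 50. We also verify directly:
Divisors of 50: 1, 2, 5, 10, 25, 50.
phi values: 1, 1, 4, 4, 20, 20.
Sum = 50.

50


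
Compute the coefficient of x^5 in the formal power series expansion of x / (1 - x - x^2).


Let f(x) = sum_{k>=0} a_k x^k. Multiplying f(x) * (1 - x - x^2) = x and matching coefficients gives a_0 = 0, a_1 = 1, and a_k = a_{k-1} + a_{k-2} for k >= 2. These are the Fibonacci numbers F_k.
Iterating from F_0 = 0, F_1 = 1:
F_0=0, F_1=1, F_2=1, F_3=2, F_4=3, F_5=5
F_5 = 5.

5


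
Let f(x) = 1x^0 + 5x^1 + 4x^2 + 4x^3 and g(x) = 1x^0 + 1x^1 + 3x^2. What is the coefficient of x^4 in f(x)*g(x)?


Cauchy product at x^4:
4*3 + 4*1
= 16

16


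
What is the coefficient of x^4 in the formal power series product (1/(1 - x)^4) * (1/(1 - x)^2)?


Combine the factors: (1/(1 - x)^4) * (1/(1 - x)^2) = 1/(1 - x)^6.
Then use 1/(1 - x)^r = sum_{k>=0} C(k + r - 1, r - 1) x^k with r = 6 and k = 4:
C(9, 5) = 126.

126


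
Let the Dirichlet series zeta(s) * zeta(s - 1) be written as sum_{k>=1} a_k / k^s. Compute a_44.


Convolution gives a_k = sum_{d | k} d * 1 = sum_{d | k} d = sigma(k), the sum of positive divisors of k.
For k = 44, the divisors are 1, 2, 4, 11, 22, 44, so
sigma(44) = 1 + 2 + 4 + 11 + 22 + 44 = 84.

84


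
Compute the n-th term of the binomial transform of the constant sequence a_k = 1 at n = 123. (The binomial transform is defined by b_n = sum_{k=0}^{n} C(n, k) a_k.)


With a_k = 1 for all k, b_n = sum_{k=0}^{n} C(n, k) = 2^n by the binomial theorem.
For n = 123: 2^123 = 10633823966279326983230456482242756608.

10633823966279326983230456482242756608


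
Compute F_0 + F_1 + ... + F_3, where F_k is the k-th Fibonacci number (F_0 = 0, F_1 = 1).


Use the identity sum_{k=0}^{N} F_k = F_{N+2} - 1 (which follows from F_{k+2} - F_{k+1} = F_k). Then
sum_{k=0}^{3} F_k = (F_{5} - 1) - (F_{1} - 1) = F_{5} - F_{1}.
Computing: F_{5} = 5, F_{1} = 1, so
Sum = 5 - 1 = 4.

4


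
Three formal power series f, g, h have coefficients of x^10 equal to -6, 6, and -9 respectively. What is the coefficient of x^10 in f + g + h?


Series addition is componentwise:
-6 + 6 + -9
= -9

-9


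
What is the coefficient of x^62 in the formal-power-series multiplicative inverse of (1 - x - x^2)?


Let the inverse be f(x) = sum_{k>=0} a_k x^k. From f(x) * (1 - x - x^2) = 1 and matching coefficients:
 x^0: a_0 = 1.
 x^1: a_1 - a_0 = 0, so a_1 = 1.
 x^k (k >= 2): a_k - a_{k-1} - a_{k-2} = 0, i.e. a_k = a_{k-1} + a_{k-2}.
This is the Fibonacci-type recurrence shifted so that a_0 = a_1 = 1.
Iterating: a_0=1, a_1=1, a_2=2, a_3=3, a_4=5, a_5=8, a_6=13, a_7=21, a_8=34, a_9=55, ...
a_62 = 6557470319842.

6557470319842


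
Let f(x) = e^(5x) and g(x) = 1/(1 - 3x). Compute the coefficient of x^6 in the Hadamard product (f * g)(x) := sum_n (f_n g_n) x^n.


Expanding: f_k = 5^k/k! (from e^(5x)) and g_k = 3^k (from 1/(1 - 3x)). So the Hadamard coefficient (f * g)_k = 5^k 3^k / k! = (15)^k / k!.
For k = 6: 15^6/6! = 11390625/720 = 253125/16.

253125/16


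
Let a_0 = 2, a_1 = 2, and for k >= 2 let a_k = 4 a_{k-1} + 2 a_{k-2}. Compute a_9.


Iterating the recurrence forward:
a_0 = 2
a_1 = 2
a_2 = 4*2 + 2*2 = 12
a_3 = 4*12 + 2*2 = 52
a_4 = 4*52 + 2*12 = 232
a_5 = 4*232 + 2*52 = 1032
a_6 = 4*1032 + 2*232 = 4592
a_7 = 4*4592 + 2*1032 = 20432
a_8 = 4*20432 + 2*4592 = 90912
a_9 = 4*90912 + 2*20432 = 404512
So a_9 = 404512.

404512


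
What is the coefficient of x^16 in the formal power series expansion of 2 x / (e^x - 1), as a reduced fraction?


The exponential generating function for Bernoulli numbers is
x / (e^x - 1) = sum_{k>=0} B_k x^k / k!.
So the coefficient of x^16 in 2 x / (e^x - 1) is 2 B_16 / 16!.
Computing: B_16 = -3617/510, 16! = 20922789888000, giving
2 * -3617/510 / 20922789888000 = -3617/5335311421440000.

-3617/5335311421440000


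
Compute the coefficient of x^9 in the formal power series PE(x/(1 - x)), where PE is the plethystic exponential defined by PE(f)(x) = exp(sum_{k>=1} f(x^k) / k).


For f(x) = x/(1 - x) we have
sum_{k>=1} f(x^k) / k = sum_{k>=1} (1/k) * x^k / (1 - x^k) = sum_{k, m >= 1} x^(k m) / k,
which after exponentiating simplifies to
PE(x/(1 - x)) = prod_{k>=1} 1 / (1 - x^k).
This is the generating function for the partition function p(n), so the coefficient of x^9 is p(9).
Computing p(9) by dynamic programming over parts 1, 2, ..., 9: p(9) = 30.

30


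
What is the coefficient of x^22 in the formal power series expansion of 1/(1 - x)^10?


The negative binomial / multiset identity is
1/(1 - x)^r = sum_{k>=0} C(k + r - 1, r - 1) x^k.
Here r = 10 and k = 22, so the coefficient is
C(22 + 9, 9) = C(31, 9)
= 20160075

20160075


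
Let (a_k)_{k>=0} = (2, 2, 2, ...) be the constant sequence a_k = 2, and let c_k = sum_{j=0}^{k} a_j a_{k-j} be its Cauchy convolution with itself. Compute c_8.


Since a_j = 2 for all j >= 0, the convolution sum becomes
c_k = sum_{j=0}^{k} 2 * 2 = 4 * (k + 1).
Equivalently, the generating function of (a_k) is 2/(1 - x) and its square is 4/(1 - x)^2 = sum_{k>=0} 4(k + 1) x^k.
For k = 8: 4 * 9 = 36.

36


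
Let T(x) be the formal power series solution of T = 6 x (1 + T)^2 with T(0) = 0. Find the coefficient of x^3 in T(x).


Apply the Lagrange inversion formula: if T = 6 x * phi(T) with phi(t) = (1 + t)^2, then [x^n] T = 6^n * (1/n) [t^(n-1)] phi(t)^n = 6^n * (1/n) [t^(n-1)] (1 + t)^(2n) = 6^n * (1/n) C(2n, n-1).
Using the identity C(2n, n-1) = C(2n, n) * n / (n+1), the unscaled factor equals C(2n, n) / (n+1) = C_n, the n-th Catalan number.
For n = 3: C_3 = C(6, 3) / 4 = 20/4 = 5.
With the 6^3 = 216 factor, the coefficient is 216 * 5 = 1080.

1080


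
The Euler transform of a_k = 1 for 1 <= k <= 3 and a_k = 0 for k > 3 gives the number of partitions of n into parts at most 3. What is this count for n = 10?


Partitions of 10 into parts at most 3:
Using generating function (1-x)^(-1)(1-x^2)^(-1)(1-x^3)^(-1),
the coefficient of x^10 = 14

14


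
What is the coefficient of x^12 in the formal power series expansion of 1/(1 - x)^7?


The expansion 1/(1 - x)^r = sum_{k>=0} C(k + r - 1, r - 1) x^k follows from the multiset / negative-binomial theorem (or from repeated differentiation of the geometric series).
For r = 7 and k = 12:
C(18, 6) = 6402373705728000 / (720 * 479001600) = 18564.

18564


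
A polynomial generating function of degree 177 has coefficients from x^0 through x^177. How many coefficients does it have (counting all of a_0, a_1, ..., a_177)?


A polynomial of degree 177 takes the form a_0 + a_1 x + ... + a_177 x^177.
The number of coefficients is 177 + 1 = 178.

178


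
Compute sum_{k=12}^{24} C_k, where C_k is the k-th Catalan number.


C_12 through C_24: 208012, 742900, 2674440, 9694845, 35357670, 129644790, 477638700, 1767263190, 6564120420, 24466267020, 91482563640, 343059613650, 1289904147324
Sum = 208012 + 742900 + 2674440 + 9694845 + 35357670 + 129644790 + 477638700 + 1767263190 + 6564120420 + 24466267020 + 91482563640 + 343059613650 + 1289904147324
= 1757899936601

1757899936601


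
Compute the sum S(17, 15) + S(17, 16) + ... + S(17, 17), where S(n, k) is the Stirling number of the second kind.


By definition, S(n, k) counts partitions of an n-set into exactly k nonempty blocks.
Computing row n = 17 for k = 15..17:
S(17, k): 7820, 136, 1
Sum = 7957.

7957


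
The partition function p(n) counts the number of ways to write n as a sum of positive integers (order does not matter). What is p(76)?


Using the generating function prod_{k>=1} 1/(1-x^k), we compute p(76).
By dynamic programming over parts 1 through 76:
p(76) = 9289091

9289091


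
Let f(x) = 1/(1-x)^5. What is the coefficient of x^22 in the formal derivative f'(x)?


Differentiate: d/dx [ 1/(1-x)^r ] = r / (1-x)^(r+1).
Here r = 5, so f'(x) = 5 / (1-x)^6.
The expansion of 1/(1-x)^(r+1) has coefficient of x^n equal to C(n+r, r).
So the coefficient of x^22 in f'(x) is
5 * C(27, 5) = 5 * 80730 = 403650

403650


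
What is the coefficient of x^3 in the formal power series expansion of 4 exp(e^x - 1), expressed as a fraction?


exp(e^x - 1) is the exponential generating function for the Bell numbers Bell_k: exp(e^x - 1) = sum_{k>=0} Bell_k x^k / k!.
So the coefficient of x^3 in 4 exp(e^x - 1) is 4 Bell_3 / 3!.
Computing: Bell_3 = 5 and 3! = 6, giving
4 * 5/6 = 10/3.

10/3


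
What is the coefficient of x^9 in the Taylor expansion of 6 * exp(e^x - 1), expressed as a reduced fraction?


exp(e^x - 1) = sum_{k>=0} Bell_k x^k / k!, where Bell_k is the k-th Bell number.
So the coefficient of x^9 is 6 * Bell_9 / 9!.
Computing: Bell_9 = 21147 and 9! = 362880, giving
6 * 21147/362880 = 1007/2880.

1007/2880


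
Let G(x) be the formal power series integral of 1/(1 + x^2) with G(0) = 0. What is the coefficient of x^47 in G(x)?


1/(1 + x^2) = sum_{j>=0} (-1)^j x^(2j). Integrating termwise with G(0) = 0:
G(x) = sum_{j>=0} (-1)^j x^(2j+1) / (2j+1) = arctan(x).
Only odd powers are nonzero. For x^47 write 47 = 2*23 + 1, giving
(-1)^23 / 47 = -1/47 = -1/47.

-1/47


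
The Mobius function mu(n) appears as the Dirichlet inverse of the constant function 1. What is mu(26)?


26 = 2 * 13 (all distinct primes).
mu(26) = (-1)^2 = 1

1


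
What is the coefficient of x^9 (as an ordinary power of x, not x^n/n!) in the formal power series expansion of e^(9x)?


The exponential series is e^y = sum_{k>=0} y^k / k!. Substituting y = 9x gives
e^(9x) = sum_{k>=0} 9^k x^k / k!.
So the coefficient of x^n is a^n/n! with a = 9, n = 9:
9^9 / 9! = 387420489/362880 = 4782969/4480

4782969/4480


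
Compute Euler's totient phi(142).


phi(n) counts integers in [1, n] coprime to n. Using the multiplicative formula phi(n) = n * prod_{p | n} (1 - 1/p):
142 = 2 * 71, so
phi(142) = 142 * (1 - 1/2) * (1 - 1/71) = 70.

70


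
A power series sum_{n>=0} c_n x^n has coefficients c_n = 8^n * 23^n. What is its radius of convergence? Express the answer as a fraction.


By the root test (Cauchy-Hadamard), the radius is R = 1 / limsup_n |c_n|^(1/n).
Here |c_n|^(1/n) = (8^n * 23^n)^(1/n) = 8 * 23 = 184 for all n.
So R = 1/184 = 1/184.

1/184


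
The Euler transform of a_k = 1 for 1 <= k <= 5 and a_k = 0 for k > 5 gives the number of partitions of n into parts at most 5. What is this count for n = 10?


Partitions of 10 into parts at most 5:
Using generating function (1-x)^(-1)(1-x^2)^(-1)...(1-x^5)^(-1),
the coefficient of x^10 = 30

30


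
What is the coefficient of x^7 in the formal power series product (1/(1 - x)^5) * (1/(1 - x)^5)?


Combine the factors: (1/(1 - x)^5) * (1/(1 - x)^5) = 1/(1 - x)^10.
Then use 1/(1 - x)^r = sum_{k>=0} C(k + r - 1, r - 1) x^k with r = 10 and k = 7:
C(16, 9) = 11440.

11440


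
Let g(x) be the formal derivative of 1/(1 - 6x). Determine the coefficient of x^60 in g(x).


Differentiate termwise: d/dx sum_{k>=0} 6^k x^k = sum_{k>=1} k 6^k x^(k-1) = sum_{j>=0} (j+1) 6^(j+1) x^j.
Equivalently, d/dx [1/(1 - 6x)] = 6/(1 - 6x)^2.
For j = 60: 61 * 6^61 = 61 * 293242067884135544935936513642647623193965101056 = 17887766140932268241092127332201505014831871164416.

17887766140932268241092127332201505014831871164416


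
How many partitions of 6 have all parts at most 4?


Using the generating function (1-x)^(-1)(1-x^2)^(-1)...(1-x^4)^(-1),
the coefficient of x^6 counts these restricted partitions.
Result = 9

9


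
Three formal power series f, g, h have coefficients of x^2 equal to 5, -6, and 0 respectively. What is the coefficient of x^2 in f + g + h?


Series addition is componentwise:
5 + -6 + 0
= -1

-1


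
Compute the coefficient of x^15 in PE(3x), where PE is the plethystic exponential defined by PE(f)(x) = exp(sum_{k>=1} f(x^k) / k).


With f(x) = 3x, the exponent is sum_{k>=1} 3 x^k / k = 3 * (-ln(1 - x)). Exponentiating:
PE(3x) = exp(-3 ln(1 - x)) = 1/(1 - x)^3.
By the negative binomial expansion, [x^n] 1/(1 - x)^3 = C(n + 2, 2).
For n = 15: C(17, 2) = 136.

136


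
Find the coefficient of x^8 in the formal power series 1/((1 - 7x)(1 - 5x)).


By partial fractions or Cauchy convolution:
The coefficient equals sum_{k=0}^{8} 7^k * 5^(8-k).
= 19200241

19200241


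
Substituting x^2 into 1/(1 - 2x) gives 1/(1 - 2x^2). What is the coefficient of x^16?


The coefficient of x^(2m) in 1/(1 - 2x^2) is 2^m.
With n = 16 = 2*8, the coefficient is 2^8 = 256.

256


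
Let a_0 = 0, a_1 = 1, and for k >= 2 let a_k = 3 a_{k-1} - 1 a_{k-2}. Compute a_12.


Iterating the recurrence forward:
a_0 = 0
a_1 = 1
a_2 = 3*1 - 1*0 = 3
a_3 = 3*3 - 1*1 = 8
a_4 = 3*8 - 1*3 = 21
a_5 = 3*21 - 1*8 = 55
a_6 = 3*55 - 1*21 = 144
a_7 = 3*144 - 1*55 = 377
a_8 = 3*377 - 1*144 = 987
a_9 = 3*987 - 1*377 = 2584
a_10 = 3*2584 - 1*987 = 6765
a_11 = 3*6765 - 1*2584 = 17711
a_12 = 3*17711 - 1*6765 = 46368
So a_12 = 46368.

46368


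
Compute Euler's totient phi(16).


phi(n) counts integers in [1, n] coprime to n. Using the multiplicative formula phi(n) = n * prod_{p | n} (1 - 1/p):
16 = 2^4, so
phi(16) = 16 * (1 - 1/2) = 8.

8


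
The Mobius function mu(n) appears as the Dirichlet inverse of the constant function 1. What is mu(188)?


188 has a squared prime factor, so mu(188) = 0.
Factorization reveals a repeated prime.

0


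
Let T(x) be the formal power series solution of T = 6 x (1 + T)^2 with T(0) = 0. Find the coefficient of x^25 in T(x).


Apply the Lagrange inversion formula: if T = 6 x * phi(T) with phi(t) = (1 + t)^2, then [x^n] T = 6^n * (1/n) [t^(n-1)] phi(t)^n = 6^n * (1/n) [t^(n-1)] (1 + t)^(2n) = 6^n * (1/n) C(2n, n-1).
Using the identity C(2n, n-1) = C(2n, n) * n / (n+1), the unscaled factor equals C(2n, n) / (n+1) = C_n, the n-th Catalan number.
For n = 25: C_25 = C(50, 25) / 26 = 126410606437752/26 = 4861946401452.
With the 6^25 = 28430288029929701376 factor, the coefficient is 28430288029929701376 * 4861946401452 = 138226536579360582077576172797952.

138226536579360582077576172797952


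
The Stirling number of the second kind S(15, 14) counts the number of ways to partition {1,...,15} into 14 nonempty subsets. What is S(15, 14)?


Using the explicit formula S(n,k) = (1/k!) sum_{j=0}^{k} (-1)^(k-j) C(k,j) j^n:
S(15, 14) = 105
Equivalently, S(n,k) is n! times the coefficient of x^n in the EGF (e^x - 1)^k / k!.

105


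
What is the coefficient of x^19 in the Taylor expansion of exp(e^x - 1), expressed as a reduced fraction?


exp(e^x - 1) = sum_{k>=0} Bell_k x^k / k!, where Bell_k is the k-th Bell number.
So the coefficient of x^19 is Bell_19 / 19!.
Computing: Bell_19 = 5832742205057 and 19! = 121645100408832000, giving
5832742205057/121645100408832000 = 5832742205057/121645100408832000.

5832742205057/121645100408832000


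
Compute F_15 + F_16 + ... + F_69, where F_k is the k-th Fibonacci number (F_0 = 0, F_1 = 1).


Use the identity sum_{k=0}^{N} F_k = F_{N+2} - 1 (which follows from F_{k+2} - F_{k+1} = F_k). Then
sum_{k=15}^{69} F_k = (F_{71} - 1) - (F_{16} - 1) = F_{71} - F_{16}.
Computing: F_{71} = 308061521170129, F_{16} = 987, so
Sum = 308061521170129 - 987 = 308061521169142.

308061521169142


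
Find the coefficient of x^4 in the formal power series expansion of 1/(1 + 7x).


Write 1/(1 + c x) = 1/(1 - (-c) x) and apply the geometric-series identity
1/(1 - y) = sum_{k>=0} y^k to get 1/(1 + c x) = sum_{k>=0} (-c)^k x^k.
So the coefficient of x^k is (-c)^k = (-1)^k * c^k.
Here c = 7 and k = 4:
(-7)^4 = 1 * 2401 = 2401

2401


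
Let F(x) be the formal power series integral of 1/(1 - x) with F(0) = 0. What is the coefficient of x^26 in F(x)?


1/(1 - x) = sum_{k>=0} x^k. Integrating termwise and using F(0) = 0 gives
F(x) = sum_{k>=0} x^(k+1) / (k+1) = sum_{m>=1} x^m / m = -ln(1 - x).
So the coefficient of x^26 is 1/26 = 1/26.

1/26


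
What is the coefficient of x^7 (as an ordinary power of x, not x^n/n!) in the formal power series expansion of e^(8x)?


The exponential series is e^y = sum_{k>=0} y^k / k!. Substituting y = 8x gives
e^(8x) = sum_{k>=0} 8^k x^k / k!.
So the coefficient of x^n is a^n/n! with a = 8, n = 7:
8^7 / 7! = 2097152/5040 = 131072/315

131072/315


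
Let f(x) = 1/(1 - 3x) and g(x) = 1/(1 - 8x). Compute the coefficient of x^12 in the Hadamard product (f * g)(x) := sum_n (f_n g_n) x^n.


f has coefficients f_k = 3^k and g has coefficients g_k = 8^k, so the Hadamard product has coefficient (f*g)_k = 3^k * 8^k = 24^k.
For k = 12: 24^12 = 36520347436056576.

36520347436056576


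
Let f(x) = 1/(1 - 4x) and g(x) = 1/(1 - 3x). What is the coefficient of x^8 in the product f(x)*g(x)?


The coefficient of x^n in f*g is the Cauchy product: sum_{k=0}^{n} a^k * b^(n-k).
With a=4, b=3, n=8:
sum_{k=0}^{8} 4^k * 3^(8-k)
= 242461

242461


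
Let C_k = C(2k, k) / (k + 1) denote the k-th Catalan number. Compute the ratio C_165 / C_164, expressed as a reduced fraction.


Using C_k = (2k)! / (k! (k+1)!), the ratio C_{k+1}/C_k simplifies to
C_{k+1}/C_k = [(2k+2)! / ((k+1)! (k+2)!)] * [k! (k+1)! / (2k)!]
 = (2k+2)(2k+1) / ((k+1)(k+2)) = 2(2k+1) / (k+2).
For k = 164: 2(2*164 + 1) / (164 + 2) = 658/166 = 329/83.

329/83


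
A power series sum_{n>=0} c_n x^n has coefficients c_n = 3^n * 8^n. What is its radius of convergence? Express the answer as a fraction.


By the root test (Cauchy-Hadamard), the radius is R = 1 / limsup_n |c_n|^(1/n).
Here |c_n|^(1/n) = (3^n * 8^n)^(1/n) = 3 * 8 = 24 for all n.
So R = 1/24 = 1/24.

1/24


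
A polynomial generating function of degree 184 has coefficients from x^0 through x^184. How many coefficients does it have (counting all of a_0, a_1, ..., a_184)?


A polynomial of degree 184 takes the form a_0 + a_1 x + ... + a_184 x^184.
The number of coefficients is 184 + 1 = 185.

185


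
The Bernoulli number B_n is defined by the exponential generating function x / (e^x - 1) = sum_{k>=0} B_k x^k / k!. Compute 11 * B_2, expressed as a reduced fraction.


Bernoulli numbers can also be computed recursively via B_0 = 1 and sum_{j=0}^{m} C(m+1, j) B_j = 0 for m >= 1. Odd-index Bernoulli numbers vanish for k >= 3.
Computing B_2 = 1/6, so 11 * B_2 = 11 * 1/6 = 11/6.

11/6


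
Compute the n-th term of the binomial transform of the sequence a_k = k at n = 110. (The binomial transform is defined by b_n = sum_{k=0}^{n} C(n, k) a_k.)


With a_k = k, b_n = sum_{k=0}^{n} C(n, k) k. Using k * C(n, k) = n * C(n-1, k-1) gives b_n = n * sum_{k>=1} C(n-1, k-1) = n * 2^(n-1).
For n = 110: 110 * 2^109 = 110 * 649037107316853453566312041152512 = 71394081804853879892294324526776320.

71394081804853879892294324526776320


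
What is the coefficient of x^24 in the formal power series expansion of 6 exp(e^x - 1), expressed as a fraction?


exp(e^x - 1) is the exponential generating function for the Bell numbers Bell_k: exp(e^x - 1) = sum_{k>=0} Bell_k x^k / k!.
So the coefficient of x^24 in 6 exp(e^x - 1) is 6 Bell_24 / 24!.
Computing: Bell_24 = 445958869294805289 and 24! = 620448401733239439360000, giving
6 * 445958869294805289/620448401733239439360000 = 148652956431601763/34469355651846635520000.

148652956431601763/34469355651846635520000


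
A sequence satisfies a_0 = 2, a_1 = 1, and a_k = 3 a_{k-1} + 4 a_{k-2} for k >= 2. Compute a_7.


The characteristic equation is t^2 - 3 t - 4 = 0, with roots r_1 = 4 and r_2 = -1 (so c_1 = r_1 + r_2, c_2 = -r_1 r_2 as required).
One can use the closed form a_n = A r_1^n + B r_2^n, but direct iteration is more reliable:
a_0 = 2, a_1 = 1, a_2 = 11, a_3 = 37, a_4 = 155, a_5 = 613, a_6 = 2459, a_7 = 9829.
So a_7 = 9829.

9829


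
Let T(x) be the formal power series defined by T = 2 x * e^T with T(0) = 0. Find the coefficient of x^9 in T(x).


Apply the Lagrange inversion formula: if T = 2 x * phi(T) with phi(t) = e^t, then
[x^n] T = 2^n * (1/n) [t^(n-1)] phi(t)^n = 2^n * (1/n) [t^(n-1)] e^(n t) = 2^n * (1/n) * n^(n-1) / (n-1)! = 2^n * n^(n-1) / n!.
When c = 1 this is the Cayley count of rooted labeled trees on n vertices, divided by n!.
For n = 9: 2^9 * 9^8 / 9! = 512 * 43046721/362880 = 2125764/35.

2125764/35


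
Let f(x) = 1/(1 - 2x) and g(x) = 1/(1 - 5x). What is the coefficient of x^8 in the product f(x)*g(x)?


The coefficient of x^n in f*g is the Cauchy product: sum_{k=0}^{n} a^k * b^(n-k).
With a=2, b=5, n=8:
sum_{k=0}^{8} 2^k * 5^(8-k)
= 650871

650871
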